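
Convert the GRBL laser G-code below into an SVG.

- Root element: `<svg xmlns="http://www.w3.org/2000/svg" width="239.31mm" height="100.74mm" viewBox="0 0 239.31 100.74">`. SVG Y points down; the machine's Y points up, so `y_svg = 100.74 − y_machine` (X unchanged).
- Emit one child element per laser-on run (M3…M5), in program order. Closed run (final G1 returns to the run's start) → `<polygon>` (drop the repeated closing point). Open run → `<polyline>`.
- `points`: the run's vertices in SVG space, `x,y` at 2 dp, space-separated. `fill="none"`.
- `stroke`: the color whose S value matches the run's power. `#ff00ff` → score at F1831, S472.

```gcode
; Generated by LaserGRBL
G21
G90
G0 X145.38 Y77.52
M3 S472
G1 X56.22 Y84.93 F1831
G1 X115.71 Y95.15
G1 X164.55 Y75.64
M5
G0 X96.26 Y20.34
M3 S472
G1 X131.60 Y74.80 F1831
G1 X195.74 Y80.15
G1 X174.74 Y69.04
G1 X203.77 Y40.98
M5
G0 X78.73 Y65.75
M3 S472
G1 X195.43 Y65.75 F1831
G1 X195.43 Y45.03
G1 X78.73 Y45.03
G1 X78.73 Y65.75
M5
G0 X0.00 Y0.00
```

y_svg = 100.74 − y_m. Every run uses S472, so all elements get stroke `#ff00ff` (score).

[1] open run; points: 145.38,23.22 56.22,15.81 115.71,5.59 164.55,25.10

[2] open run; points: 96.26,80.40 131.60,25.94 195.74,20.59 174.74,31.70 203.77,59.76

[3] closed run; points: 78.73,34.99 195.43,34.99 195.43,55.71 78.73,55.71

<svg xmlns="http://www.w3.org/2000/svg" width="239.31mm" height="100.74mm" viewBox="0 0 239.31 100.74">
  <polyline points="145.38,23.22 56.22,15.81 115.71,5.59 164.55,25.10" fill="none" stroke="#ff00ff"/>
  <polyline points="96.26,80.40 131.60,25.94 195.74,20.59 174.74,31.70 203.77,59.76" fill="none" stroke="#ff00ff"/>
  <polygon points="78.73,34.99 195.43,34.99 195.43,55.71 78.73,55.71" fill="none" stroke="#ff00ff"/>
</svg>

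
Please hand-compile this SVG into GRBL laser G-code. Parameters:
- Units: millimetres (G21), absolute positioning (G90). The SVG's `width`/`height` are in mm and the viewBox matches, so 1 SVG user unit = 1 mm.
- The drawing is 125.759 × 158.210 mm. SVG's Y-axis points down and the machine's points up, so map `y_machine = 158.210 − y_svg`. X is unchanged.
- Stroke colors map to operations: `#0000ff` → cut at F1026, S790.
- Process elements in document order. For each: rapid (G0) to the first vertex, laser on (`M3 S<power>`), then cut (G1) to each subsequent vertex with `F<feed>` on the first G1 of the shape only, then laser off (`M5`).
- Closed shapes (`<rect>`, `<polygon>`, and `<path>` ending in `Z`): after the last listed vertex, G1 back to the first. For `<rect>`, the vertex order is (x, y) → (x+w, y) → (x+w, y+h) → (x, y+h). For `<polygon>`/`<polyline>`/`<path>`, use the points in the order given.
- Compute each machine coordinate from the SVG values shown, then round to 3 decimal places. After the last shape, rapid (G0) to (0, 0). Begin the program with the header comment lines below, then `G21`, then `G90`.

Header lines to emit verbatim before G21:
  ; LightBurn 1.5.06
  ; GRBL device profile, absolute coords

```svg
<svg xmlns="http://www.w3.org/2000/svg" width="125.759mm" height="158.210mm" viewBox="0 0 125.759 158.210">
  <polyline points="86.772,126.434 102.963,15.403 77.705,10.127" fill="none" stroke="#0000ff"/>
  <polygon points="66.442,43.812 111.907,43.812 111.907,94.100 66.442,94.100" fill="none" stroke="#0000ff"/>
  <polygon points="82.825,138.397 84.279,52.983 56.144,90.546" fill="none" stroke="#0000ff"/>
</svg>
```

Since the viewBox matches the mm dimensions, user units are millimetres directly. The only transform is the Y-flip y_m = 158.210 − y_svg.

Shape 1 is a open polyline drawn with `<polyline>`. Its stroke #0000ff means cut at S790, F1026. After flipping Y the toolpath is (86.772,31.776) → (102.963,142.807) → (77.705,148.083).

Shape 2 is a rectangle drawn with `<polygon>`. Its stroke #0000ff means cut at S790, F1026. After flipping Y the toolpath is (66.442,114.398) → (111.907,114.398) → (111.907,64.110) → (66.442,64.110) → (66.442,114.398), returning to the start.

Shape 3 is a closed polygon drawn with `<polygon>`. Its stroke #0000ff means cut at S790, F1026. After flipping Y the toolpath is (82.825,19.813) → (84.279,105.227) → (56.144,67.664) → (82.825,19.813), returning to the start.

; LightBurn 1.5.06
; GRBL device profile, absolute coords
G21
G90
G0 X86.772 Y31.776
M3 S790
G1 X102.963 Y142.807 F1026
G1 X77.705 Y148.083
M5
G0 X66.442 Y114.398
M3 S790
G1 X111.907 Y114.398 F1026
G1 X111.907 Y64.110
G1 X66.442 Y64.110
G1 X66.442 Y114.398
M5
G0 X82.825 Y19.813
M3 S790
G1 X84.279 Y105.227 F1026
G1 X56.144 Y67.664
G1 X82.825 Y19.813
M5
G0 X0.000 Y0.000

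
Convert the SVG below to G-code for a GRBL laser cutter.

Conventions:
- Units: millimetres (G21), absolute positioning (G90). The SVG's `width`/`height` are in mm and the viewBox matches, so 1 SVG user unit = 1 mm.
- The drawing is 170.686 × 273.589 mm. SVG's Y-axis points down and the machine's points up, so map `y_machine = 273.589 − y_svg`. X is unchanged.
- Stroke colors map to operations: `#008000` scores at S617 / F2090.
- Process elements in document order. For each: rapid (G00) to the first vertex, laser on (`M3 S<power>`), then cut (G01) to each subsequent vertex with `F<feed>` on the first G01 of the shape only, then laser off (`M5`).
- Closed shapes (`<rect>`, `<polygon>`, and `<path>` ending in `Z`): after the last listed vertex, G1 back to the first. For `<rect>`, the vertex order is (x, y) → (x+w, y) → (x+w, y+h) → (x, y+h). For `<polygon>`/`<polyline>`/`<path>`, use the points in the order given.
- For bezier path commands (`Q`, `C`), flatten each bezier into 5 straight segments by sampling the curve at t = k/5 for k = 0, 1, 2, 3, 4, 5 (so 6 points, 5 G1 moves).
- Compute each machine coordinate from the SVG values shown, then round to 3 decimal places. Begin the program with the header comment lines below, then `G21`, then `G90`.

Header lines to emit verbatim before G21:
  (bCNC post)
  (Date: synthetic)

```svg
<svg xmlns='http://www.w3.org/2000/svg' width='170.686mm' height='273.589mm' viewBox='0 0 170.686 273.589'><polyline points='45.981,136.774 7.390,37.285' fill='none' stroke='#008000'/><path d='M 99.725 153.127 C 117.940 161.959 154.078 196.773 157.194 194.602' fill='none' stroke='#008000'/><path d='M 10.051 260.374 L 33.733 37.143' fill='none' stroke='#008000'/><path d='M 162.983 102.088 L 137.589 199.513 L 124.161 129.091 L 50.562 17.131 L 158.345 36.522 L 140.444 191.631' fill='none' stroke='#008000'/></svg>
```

(bCNC post)
(Date: synthetic)
G21
G90
G00 X45.981 Y136.815
M3 S617
G01 X7.390 Y236.304 F2090
M5
G00 X99.725 Y120.462
M3 S617
G01 X112.397 Y112.549 F2090
G01 X126.926 Y101.422
G01 X140.865 Y90.105
G01 X151.769 Y81.619
G01 X157.194 Y78.987
M5
G00 X10.051 Y13.215
M3 S617
G01 X33.733 Y236.446 F2090
M5
G00 X162.983 Y171.501
M3 S617
G01 X137.589 Y74.076 F2090
G01 X124.161 Y144.498
G01 X50.562 Y256.458
G01 X158.345 Y237.067
G01 X140.444 Y81.958
M5

Since the viewBox matches the mm dimensions, user units are millimetres directly. The only transform is the Y-flip y_m = 273.589 − y_svg.

Shape 1 is a line segment drawn with `<polyline>`. Its stroke #008000 means score at S617, F2090. After flipping Y the toolpath is (45.981,136.815) → (7.390,236.304).

Shape 2 is a cubic bezier drawn with `<path>`. Its stroke #008000 means score at S617, F2090. After flipping Y the toolpath is (99.725,120.462) → (112.397,112.549) → (126.926,101.422) → (140.865,90.105) → (151.769,81.619) → (157.194,78.987).

Shape 3 is a line segment drawn with `<path>`. Its stroke #008000 means score at S617, F2090. After flipping Y the toolpath is (10.051,13.215) → (33.733,236.446).

Shape 4 is a open polyline drawn with `<path>`. Its stroke #008000 means score at S617, F2090. After flipping Y the toolpath is (162.983,171.501) → (137.589,74.076) → (124.161,144.498) → (50.562,256.458) → (158.345,237.067) → (140.444,81.958).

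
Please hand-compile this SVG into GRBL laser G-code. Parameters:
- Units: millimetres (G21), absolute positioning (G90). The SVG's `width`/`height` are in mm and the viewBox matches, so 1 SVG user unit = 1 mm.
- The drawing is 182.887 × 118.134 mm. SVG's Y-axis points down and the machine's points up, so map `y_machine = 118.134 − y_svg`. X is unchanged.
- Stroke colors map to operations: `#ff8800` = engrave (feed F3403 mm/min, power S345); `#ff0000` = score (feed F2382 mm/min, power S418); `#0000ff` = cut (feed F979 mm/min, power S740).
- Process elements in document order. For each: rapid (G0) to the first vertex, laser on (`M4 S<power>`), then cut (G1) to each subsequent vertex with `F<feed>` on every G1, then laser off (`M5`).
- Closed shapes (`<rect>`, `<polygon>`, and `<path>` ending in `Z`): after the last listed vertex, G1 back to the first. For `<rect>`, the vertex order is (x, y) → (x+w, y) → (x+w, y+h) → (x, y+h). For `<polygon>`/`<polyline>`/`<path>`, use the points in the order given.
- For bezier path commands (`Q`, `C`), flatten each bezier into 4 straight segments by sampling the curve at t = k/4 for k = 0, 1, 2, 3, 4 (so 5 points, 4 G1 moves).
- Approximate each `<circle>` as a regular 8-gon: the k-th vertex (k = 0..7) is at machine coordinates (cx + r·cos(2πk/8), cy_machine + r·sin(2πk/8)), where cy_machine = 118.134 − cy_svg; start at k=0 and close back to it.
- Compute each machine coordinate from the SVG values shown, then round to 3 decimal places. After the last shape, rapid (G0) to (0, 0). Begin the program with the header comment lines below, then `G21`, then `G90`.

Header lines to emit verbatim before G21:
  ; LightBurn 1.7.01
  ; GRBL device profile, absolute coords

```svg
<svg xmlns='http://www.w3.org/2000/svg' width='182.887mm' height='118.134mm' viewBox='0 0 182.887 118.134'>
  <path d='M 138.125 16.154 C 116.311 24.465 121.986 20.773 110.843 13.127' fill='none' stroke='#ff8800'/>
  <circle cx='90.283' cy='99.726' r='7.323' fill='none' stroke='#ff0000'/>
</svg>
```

viewBox `0 0 182.887 118.134` with mm width/height → 1 unit = 1 mm. Flip: y_m = 118.134 − y_svg.

**Shape 1** — `<path>` cubic bezier, stroke `#ff8800` → engrave (S345, F3403). Control points (SVG): P0=(138.125,16.154), P1=(116.311,24.465), P2=(121.986,20.773), P3=(110.843,13.127); sampled at t=k/4. Machine vertices: (138.125,101.980) → (126.226,97.872) → (120.482,97.510) → (116.739,100.140) → (110.843,105.007). Open path.

**Shape 2** — `<circle>` circle, stroke `#ff0000` → score (S418, F2382). Machine vertices: (97.606,18.408) → (95.461,23.586) → (90.283,25.731) → (85.105,23.586) → (82.960,18.408) → (85.105,13.230) → (90.283,11.085) → (95.461,13.230) → (97.606,18.408). Closed: final G1 returns to the first vertex.

; LightBurn 1.7.01
; GRBL device profile, absolute coords
G21
G90
G0 X138.125 Y101.980
M4 S345
G1 X126.226 Y97.872 F3403
G1 X120.482 Y97.510 F3403
G1 X116.739 Y100.140 F3403
G1 X110.843 Y105.007 F3403
M5
G0 X97.606 Y18.408
M4 S418
G1 X95.461 Y23.586 F2382
G1 X90.283 Y25.731 F2382
G1 X85.105 Y23.586 F2382
G1 X82.960 Y18.408 F2382
G1 X85.105 Y13.230 F2382
G1 X90.283 Y11.085 F2382
G1 X95.461 Y13.230 F2382
G1 X97.606 Y18.408 F2382
M5
G0 X0.000 Y0.000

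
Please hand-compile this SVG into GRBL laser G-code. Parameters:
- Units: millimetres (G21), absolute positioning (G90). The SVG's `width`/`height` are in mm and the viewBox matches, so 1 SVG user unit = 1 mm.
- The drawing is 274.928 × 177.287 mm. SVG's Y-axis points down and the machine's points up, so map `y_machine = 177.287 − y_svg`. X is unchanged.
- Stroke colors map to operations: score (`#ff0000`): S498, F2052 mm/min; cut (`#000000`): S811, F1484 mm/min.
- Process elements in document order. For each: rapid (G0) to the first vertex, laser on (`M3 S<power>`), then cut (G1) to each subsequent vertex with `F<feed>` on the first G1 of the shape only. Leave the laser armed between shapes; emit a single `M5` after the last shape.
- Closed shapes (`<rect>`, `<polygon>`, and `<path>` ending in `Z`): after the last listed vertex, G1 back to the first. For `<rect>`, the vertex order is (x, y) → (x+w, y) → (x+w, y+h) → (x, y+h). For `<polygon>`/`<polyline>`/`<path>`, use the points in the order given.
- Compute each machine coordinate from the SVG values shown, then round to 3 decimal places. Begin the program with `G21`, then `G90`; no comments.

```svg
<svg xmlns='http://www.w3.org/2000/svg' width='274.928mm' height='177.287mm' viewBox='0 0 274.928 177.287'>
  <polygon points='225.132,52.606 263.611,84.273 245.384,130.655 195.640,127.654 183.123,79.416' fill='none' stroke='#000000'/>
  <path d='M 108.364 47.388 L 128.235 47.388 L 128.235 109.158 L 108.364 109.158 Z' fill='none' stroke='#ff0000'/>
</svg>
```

G21
G90
G0 X225.132 Y124.681
M3 S811
G1 X263.611 Y93.014 F1484
G1 X245.384 Y46.632
G1 X195.640 Y49.633
G1 X183.123 Y97.871
G1 X225.132 Y124.681
G0 X108.364 Y129.899
M3 S498
G1 X128.235 Y129.899 F2052
G1 X128.235 Y68.129
G1 X108.364 Y68.129
G1 X108.364 Y129.899
M5

1 u = 1 mm; y_m = 177.287 − y.

[1] `<polygon>` regular polygon, #000000→cut S811 F1484: (225.132,124.681) → (263.611,93.014) → (245.384,46.632) → (195.640,49.633) → (183.123,97.871) → (225.132,124.681) (closed)

[2] `<path>` rectangle, #ff0000→score S498 F2052: (108.364,129.899) → (128.235,129.899) → (128.235,68.129) → (108.364,68.129) → (108.364,129.899) (closed)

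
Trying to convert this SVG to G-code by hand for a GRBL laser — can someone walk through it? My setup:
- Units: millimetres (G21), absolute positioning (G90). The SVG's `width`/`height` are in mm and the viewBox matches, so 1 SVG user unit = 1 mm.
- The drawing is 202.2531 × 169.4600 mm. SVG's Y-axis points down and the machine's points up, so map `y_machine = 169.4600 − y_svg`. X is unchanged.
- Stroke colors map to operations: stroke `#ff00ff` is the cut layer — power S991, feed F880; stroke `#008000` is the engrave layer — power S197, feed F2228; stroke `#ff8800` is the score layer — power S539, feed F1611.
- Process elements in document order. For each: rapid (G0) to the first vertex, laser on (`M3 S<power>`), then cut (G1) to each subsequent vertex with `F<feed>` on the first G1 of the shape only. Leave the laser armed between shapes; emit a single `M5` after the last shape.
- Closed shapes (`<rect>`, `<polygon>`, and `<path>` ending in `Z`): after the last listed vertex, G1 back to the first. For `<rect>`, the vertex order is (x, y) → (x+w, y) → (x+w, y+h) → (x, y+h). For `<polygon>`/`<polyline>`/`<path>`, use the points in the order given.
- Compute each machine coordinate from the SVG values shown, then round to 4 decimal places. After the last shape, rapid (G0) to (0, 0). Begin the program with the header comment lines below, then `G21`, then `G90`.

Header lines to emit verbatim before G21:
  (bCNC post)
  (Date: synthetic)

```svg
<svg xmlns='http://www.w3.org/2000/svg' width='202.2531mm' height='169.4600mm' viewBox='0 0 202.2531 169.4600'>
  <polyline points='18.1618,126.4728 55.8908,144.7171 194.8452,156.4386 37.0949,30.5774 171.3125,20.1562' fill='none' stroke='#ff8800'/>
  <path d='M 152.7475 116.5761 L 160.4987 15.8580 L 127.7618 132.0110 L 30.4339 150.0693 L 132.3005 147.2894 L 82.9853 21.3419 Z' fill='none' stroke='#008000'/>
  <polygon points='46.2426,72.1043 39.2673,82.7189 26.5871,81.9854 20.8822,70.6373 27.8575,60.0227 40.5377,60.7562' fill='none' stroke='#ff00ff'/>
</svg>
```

Since the viewBox matches the mm dimensions, user units are millimetres directly. The only transform is the Y-flip y_m = 169.4600 − y_svg.

Shape 1 is a open polyline drawn with `<polyline>`. Its stroke #ff8800 means score at S539, F1611. After flipping Y the toolpath is (18.1618,42.9872) → (55.8908,24.7429) → (194.8452,13.0214) → (37.0949,138.8826) → (171.3125,149.3038).

Shape 2 is a closed polygon drawn with `<path>`. Its stroke #008000 means engrave at S197, F2228. After flipping Y the toolpath is (152.7475,52.8839) → (160.4987,153.6020) → (127.7618,37.4490) → (30.4339,19.3907) → (132.3005,22.1706) → (82.9853,148.1181) → (152.7475,52.8839), returning to the start.

Shape 3 is a regular polygon drawn with `<polygon>`. Its stroke #ff00ff means cut at S991, F880. After flipping Y the toolpath is (46.2426,97.3557) → (39.2673,86.7411) → (26.5871,87.4746) → (20.8822,98.8227) → (27.8575,109.4373) → (40.5377,108.7038) → (46.2426,97.3557), returning to the start.

(bCNC post)
(Date: synthetic)
G21
G90
G0 X18.1618 Y42.9872
M3 S539
G1 X55.8908 Y24.7429 F1611
G1 X194.8452 Y13.0214
G1 X37.0949 Y138.8826
G1 X171.3125 Y149.3038
G0 X152.7475 Y52.8839
M3 S197
G1 X160.4987 Y153.6020 F2228
G1 X127.7618 Y37.4490
G1 X30.4339 Y19.3907
G1 X132.3005 Y22.1706
G1 X82.9853 Y148.1181
G1 X152.7475 Y52.8839
G0 X46.2426 Y97.3557
M3 S991
G1 X39.2673 Y86.7411 F880
G1 X26.5871 Y87.4746
G1 X20.8822 Y98.8227
G1 X27.8575 Y109.4373
G1 X40.5377 Y108.7038
G1 X46.2426 Y97.3557
M5
G0 X0.0000 Y0.0000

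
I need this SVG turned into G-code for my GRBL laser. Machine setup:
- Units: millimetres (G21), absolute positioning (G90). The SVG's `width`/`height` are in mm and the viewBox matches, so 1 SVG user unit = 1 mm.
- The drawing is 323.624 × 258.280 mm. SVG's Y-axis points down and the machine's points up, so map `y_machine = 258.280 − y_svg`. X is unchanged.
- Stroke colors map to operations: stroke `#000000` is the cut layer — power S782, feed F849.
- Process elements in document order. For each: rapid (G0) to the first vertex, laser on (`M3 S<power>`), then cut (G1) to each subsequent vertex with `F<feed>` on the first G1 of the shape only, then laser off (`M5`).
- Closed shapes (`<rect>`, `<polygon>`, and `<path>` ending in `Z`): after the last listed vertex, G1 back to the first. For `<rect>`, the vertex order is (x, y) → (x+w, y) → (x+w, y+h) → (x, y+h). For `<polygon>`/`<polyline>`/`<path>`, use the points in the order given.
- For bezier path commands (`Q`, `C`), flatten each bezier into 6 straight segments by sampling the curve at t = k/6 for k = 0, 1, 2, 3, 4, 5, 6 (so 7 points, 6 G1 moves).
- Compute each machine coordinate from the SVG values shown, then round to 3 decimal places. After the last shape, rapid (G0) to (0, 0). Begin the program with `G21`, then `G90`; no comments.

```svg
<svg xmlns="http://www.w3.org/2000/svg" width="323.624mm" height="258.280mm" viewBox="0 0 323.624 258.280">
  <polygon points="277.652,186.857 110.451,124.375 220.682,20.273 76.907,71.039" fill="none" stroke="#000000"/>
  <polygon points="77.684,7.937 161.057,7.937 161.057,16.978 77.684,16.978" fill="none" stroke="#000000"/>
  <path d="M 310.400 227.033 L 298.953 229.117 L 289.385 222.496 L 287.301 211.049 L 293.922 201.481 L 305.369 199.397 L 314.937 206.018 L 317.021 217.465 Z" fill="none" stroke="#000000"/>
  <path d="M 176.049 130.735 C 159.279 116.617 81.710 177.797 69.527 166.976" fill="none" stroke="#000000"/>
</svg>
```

Since the viewBox matches the mm dimensions, user units are millimetres directly. The only transform is the Y-flip y_m = 258.280 − y_svg.

Shape 1 is a closed polygon drawn with `<polygon>`. Its stroke #000000 means cut at S782, F849. After flipping Y the toolpath is (277.652,71.423) → (110.451,133.905) → (220.682,238.007) → (76.907,187.241) → (277.652,71.423), returning to the start.

Shape 2 is a rectangle drawn with `<polygon>`. Its stroke #000000 means cut at S782, F849. After flipping Y the toolpath is (77.684,250.343) → (161.057,250.343) → (161.057,241.302) → (77.684,241.302) → (77.684,250.343), returning to the start.

Shape 3 is a regular polygon drawn with `<path>`. Its stroke #000000 means cut at S782, F849. After flipping Y the toolpath is (310.400,31.247) → (298.953,29.163) → (289.385,35.784) → (287.301,47.231) → (293.922,56.799) → (305.369,58.883) → (314.937,52.262) → (317.021,40.815) → (310.400,31.247), returning to the start.

Shape 4 is a cubic bezier drawn with `<path>`. Its stroke #000000 means cut at S782, F849. After flipping Y the toolpath is (176.049,127.545) → (163.182,129.011) → (143.686,122.019) → (121.068,110.661) → (98.832,99.028) → (80.483,91.212) → (69.527,91.304).

G21
G90
G0 X277.652 Y71.423
M3 S782
G1 X110.451 Y133.905 F849
G1 X220.682 Y238.007
G1 X76.907 Y187.241
G1 X277.652 Y71.423
M5
G0 X77.684 Y250.343
M3 S782
G1 X161.057 Y250.343 F849
G1 X161.057 Y241.302
G1 X77.684 Y241.302
G1 X77.684 Y250.343
M5
G0 X310.400 Y31.247
M3 S782
G1 X298.953 Y29.163 F849
G1 X289.385 Y35.784
G1 X287.301 Y47.231
G1 X293.922 Y56.799
G1 X305.369 Y58.883
G1 X314.937 Y52.262
G1 X317.021 Y40.815
G1 X310.400 Y31.247
M5
G0 X176.049 Y127.545
M3 S782
G1 X163.182 Y129.011 F849
G1 X143.686 Y122.019
G1 X121.068 Y110.661
G1 X98.832 Y99.028
G1 X80.483 Y91.212
G1 X69.527 Y91.304
M5
G0 X0.000 Y0.000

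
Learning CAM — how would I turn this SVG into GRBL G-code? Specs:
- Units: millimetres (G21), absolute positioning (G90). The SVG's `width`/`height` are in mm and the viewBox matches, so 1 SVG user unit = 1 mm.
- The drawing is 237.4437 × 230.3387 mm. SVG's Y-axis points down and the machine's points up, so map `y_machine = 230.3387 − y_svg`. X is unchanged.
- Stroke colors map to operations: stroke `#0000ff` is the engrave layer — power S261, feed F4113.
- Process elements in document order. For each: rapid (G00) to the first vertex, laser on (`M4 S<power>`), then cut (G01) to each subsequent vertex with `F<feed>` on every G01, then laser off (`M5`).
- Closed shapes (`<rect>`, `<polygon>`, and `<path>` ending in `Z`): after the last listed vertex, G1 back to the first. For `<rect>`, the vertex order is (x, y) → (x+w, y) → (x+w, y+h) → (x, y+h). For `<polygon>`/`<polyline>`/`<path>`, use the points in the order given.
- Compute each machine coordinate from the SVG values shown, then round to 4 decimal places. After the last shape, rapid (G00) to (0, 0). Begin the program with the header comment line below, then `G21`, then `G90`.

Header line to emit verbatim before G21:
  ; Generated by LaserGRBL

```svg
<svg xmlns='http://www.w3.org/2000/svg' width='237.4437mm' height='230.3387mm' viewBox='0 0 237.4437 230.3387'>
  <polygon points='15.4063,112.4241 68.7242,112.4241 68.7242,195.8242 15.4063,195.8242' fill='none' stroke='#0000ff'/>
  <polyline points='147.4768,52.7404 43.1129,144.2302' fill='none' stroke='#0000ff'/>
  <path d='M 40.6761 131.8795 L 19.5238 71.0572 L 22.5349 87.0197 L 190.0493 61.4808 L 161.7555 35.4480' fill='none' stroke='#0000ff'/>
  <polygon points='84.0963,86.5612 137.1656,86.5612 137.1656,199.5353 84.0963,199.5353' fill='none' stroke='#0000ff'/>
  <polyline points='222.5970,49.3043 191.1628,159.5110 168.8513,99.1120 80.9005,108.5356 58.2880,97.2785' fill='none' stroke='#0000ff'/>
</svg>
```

; Generated by LaserGRBL
G21
G90
G00 X15.4063 Y117.9146
M4 S261
G01 X68.7242 Y117.9146 F4113
G01 X68.7242 Y34.5145 F4113
G01 X15.4063 Y34.5145 F4113
G01 X15.4063 Y117.9146 F4113
M5
G00 X147.4768 Y177.5983
M4 S261
G01 X43.1129 Y86.1085 F4113
M5
G00 X40.6761 Y98.4592
M4 S261
G01 X19.5238 Y159.2815 F4113
G01 X22.5349 Y143.3190 F4113
G01 X190.0493 Y168.8579 F4113
G01 X161.7555 Y194.8907 F4113
M5
G00 X84.0963 Y143.7775
M4 S261
G01 X137.1656 Y143.7775 F4113
G01 X137.1656 Y30.8034 F4113
G01 X84.0963 Y30.8034 F4113
G01 X84.0963 Y143.7775 F4113
M5
G00 X222.5970 Y181.0344
M4 S261
G01 X191.1628 Y70.8277 F4113
G01 X168.8513 Y131.2267 F4113
G01 X80.9005 Y121.8031 F4113
G01 X58.2880 Y133.0602 F4113
M5
G00 X0.0000 Y0.0000

viewBox `0 0 237.4437 230.3387` with mm width/height → 1 unit = 1 mm. Flip: y_m = 230.3387 − y_svg.

**Shape 1** — `<polygon>` rectangle, stroke `#0000ff` → engrave (S261, F4113). Machine vertices: (15.4063,117.9146) → (68.7242,117.9146) → (68.7242,34.5145) → (15.4063,34.5145) → (15.4063,117.9146). Closed: final G1 returns to the first vertex.

**Shape 2** — `<polyline>` line segment, stroke `#0000ff` → engrave (S261, F4113). Machine vertices: (147.4768,177.5983) → (43.1129,86.1085). Open path.

**Shape 3** — `<path>` open polyline, stroke `#0000ff` → engrave (S261, F4113). Machine vertices: (40.6761,98.4592) → (19.5238,159.2815) → (22.5349,143.3190) → (190.0493,168.8579) → (161.7555,194.8907). Open path.

**Shape 4** — `<polygon>` rectangle, stroke `#0000ff` → engrave (S261, F4113). Machine vertices: (84.0963,143.7775) → (137.1656,143.7775) → (137.1656,30.8034) → (84.0963,30.8034) → (84.0963,143.7775). Closed: final G1 returns to the first vertex.

**Shape 5** — `<polyline>` open polyline, stroke `#0000ff` → engrave (S261, F4113). Machine vertices: (222.5970,181.0344) → (191.1628,70.8277) → (168.8513,131.2267) → (80.9005,121.8031) → (58.2880,133.0602). Open path.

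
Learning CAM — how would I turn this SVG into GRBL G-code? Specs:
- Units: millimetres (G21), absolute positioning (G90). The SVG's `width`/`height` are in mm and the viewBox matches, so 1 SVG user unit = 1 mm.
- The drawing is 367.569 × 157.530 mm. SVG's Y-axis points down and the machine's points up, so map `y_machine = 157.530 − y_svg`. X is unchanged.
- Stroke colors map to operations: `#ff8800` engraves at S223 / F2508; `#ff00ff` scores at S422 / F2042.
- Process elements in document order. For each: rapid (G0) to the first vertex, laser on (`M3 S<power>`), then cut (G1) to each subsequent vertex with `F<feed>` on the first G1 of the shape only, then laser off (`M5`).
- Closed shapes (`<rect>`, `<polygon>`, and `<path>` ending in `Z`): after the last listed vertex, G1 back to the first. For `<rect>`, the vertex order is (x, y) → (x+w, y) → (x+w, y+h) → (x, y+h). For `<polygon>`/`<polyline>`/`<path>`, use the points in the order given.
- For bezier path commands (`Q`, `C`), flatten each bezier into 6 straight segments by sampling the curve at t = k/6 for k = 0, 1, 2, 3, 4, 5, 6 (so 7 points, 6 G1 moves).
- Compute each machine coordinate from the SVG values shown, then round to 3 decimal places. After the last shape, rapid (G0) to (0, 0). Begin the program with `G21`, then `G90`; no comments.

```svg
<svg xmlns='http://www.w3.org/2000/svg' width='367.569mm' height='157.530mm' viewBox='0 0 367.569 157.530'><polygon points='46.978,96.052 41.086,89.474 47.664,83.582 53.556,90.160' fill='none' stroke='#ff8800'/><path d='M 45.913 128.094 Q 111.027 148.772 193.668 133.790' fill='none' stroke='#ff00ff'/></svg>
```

viewBox `0 0 367.569 157.530` with mm width/height → 1 unit = 1 mm. Flip: y_m = 157.530 − y_svg.

**Shape 1** — `<polygon>` regular polygon, stroke `#ff8800` → engrave (S223, F2508). Machine vertices: (46.978,61.478) → (41.086,68.056) → (47.664,73.948) → (53.556,67.370) → (46.978,61.478). Closed: final G1 returns to the first vertex.

**Shape 2** — `<path>` quadratic bezier, stroke `#ff00ff` → score (S422, F2042). Control points (SVG): P0=(45.913,128.094), P1=(111.027,148.772), P2=(193.668,133.790); sampled at t=k/6. Machine vertices: (45.913,29.436) → (68.105,23.534) → (91.270,19.613) → (115.409,17.673) → (140.521,17.714) → (166.608,19.737) → (193.668,23.740). Open path.

G21
G90
G0 X46.978 Y61.478
M3 S223
G1 X41.086 Y68.056 F2508
G1 X47.664 Y73.948
G1 X53.556 Y67.370
G1 X46.978 Y61.478
M5
G0 X45.913 Y29.436
M3 S422
G1 X68.105 Y23.534 F2042
G1 X91.270 Y19.613
G1 X115.409 Y17.673
G1 X140.521 Y17.714
G1 X166.608 Y19.737
G1 X193.668 Y23.740
M5
G0 X0.000 Y0.000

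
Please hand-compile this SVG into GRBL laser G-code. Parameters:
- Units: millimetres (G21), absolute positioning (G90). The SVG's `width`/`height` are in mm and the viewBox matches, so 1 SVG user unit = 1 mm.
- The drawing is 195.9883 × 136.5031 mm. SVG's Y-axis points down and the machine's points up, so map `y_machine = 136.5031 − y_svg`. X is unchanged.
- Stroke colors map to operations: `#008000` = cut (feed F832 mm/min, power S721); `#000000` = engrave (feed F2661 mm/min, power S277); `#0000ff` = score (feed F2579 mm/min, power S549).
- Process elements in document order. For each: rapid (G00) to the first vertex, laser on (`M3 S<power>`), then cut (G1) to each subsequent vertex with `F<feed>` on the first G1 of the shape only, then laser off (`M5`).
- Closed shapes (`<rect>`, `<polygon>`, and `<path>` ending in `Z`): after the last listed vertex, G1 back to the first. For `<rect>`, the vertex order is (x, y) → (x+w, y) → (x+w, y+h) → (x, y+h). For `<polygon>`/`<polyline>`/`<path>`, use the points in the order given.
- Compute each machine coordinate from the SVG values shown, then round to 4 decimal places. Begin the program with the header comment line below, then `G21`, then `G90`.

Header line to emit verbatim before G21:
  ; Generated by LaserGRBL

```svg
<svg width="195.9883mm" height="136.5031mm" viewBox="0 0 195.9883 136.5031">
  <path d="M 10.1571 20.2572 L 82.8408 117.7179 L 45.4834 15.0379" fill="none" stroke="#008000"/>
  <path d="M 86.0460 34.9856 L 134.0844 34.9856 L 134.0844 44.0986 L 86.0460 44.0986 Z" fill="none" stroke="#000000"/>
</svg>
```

; Generated by LaserGRBL
G21
G90
G00 X10.1571 Y116.2459
M3 S721
G1 X82.8408 Y18.7852 F832
G1 X45.4834 Y121.4652
M5
G00 X86.0460 Y101.5175
M3 S277
G1 X134.0844 Y101.5175 F2661
G1 X134.0844 Y92.4045
G1 X86.0460 Y92.4045
G1 X86.0460 Y101.5175
M5

viewBox `0 0 195.9883 136.5031` with mm width/height → 1 unit = 1 mm. Flip: y_m = 136.5031 − y_svg.

**Shape 1** — `<path>` open polyline, stroke `#008000` → cut (S721, F832). Machine vertices: (10.1571,116.2459) → (82.8408,18.7852) → (45.4834,121.4652). Open path.

**Shape 2** — `<path>` rectangle, stroke `#000000` → engrave (S277, F2661). Machine vertices: (86.0460,101.5175) → (134.0844,101.5175) → (134.0844,92.4045) → (86.0460,92.4045) → (86.0460,101.5175). Closed: final G1 returns to the first vertex.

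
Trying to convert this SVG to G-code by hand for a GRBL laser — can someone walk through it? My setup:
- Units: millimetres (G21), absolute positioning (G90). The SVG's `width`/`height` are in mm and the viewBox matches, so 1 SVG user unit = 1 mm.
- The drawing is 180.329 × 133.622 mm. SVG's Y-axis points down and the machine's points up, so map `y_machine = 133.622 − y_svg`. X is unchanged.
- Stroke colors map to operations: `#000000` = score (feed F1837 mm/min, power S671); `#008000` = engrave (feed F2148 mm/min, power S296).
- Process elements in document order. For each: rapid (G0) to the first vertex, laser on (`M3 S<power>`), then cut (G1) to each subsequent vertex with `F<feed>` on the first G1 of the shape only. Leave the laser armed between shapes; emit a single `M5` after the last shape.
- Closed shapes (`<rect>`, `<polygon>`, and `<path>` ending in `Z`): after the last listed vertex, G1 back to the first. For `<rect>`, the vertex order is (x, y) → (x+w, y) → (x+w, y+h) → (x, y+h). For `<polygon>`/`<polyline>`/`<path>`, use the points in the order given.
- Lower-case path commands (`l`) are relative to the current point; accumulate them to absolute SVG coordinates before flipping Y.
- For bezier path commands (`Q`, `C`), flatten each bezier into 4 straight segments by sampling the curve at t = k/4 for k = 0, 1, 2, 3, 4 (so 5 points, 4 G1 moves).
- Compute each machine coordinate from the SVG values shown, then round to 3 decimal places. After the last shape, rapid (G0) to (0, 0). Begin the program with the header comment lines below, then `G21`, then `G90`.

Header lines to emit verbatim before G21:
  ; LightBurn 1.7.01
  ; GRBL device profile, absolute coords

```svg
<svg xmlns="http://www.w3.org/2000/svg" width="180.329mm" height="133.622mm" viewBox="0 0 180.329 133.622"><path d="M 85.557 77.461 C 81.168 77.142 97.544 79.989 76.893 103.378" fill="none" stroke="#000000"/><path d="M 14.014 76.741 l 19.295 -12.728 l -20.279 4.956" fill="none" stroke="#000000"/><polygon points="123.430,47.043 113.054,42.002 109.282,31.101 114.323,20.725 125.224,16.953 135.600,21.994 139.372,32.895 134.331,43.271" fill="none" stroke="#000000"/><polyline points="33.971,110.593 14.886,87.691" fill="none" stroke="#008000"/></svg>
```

viewBox `0 0 180.329 133.622` with mm width/height → 1 unit = 1 mm. Flip: y_m = 133.622 − y_svg.

**Shape 1** — `<path>` cubic bezier, stroke `#000000` → score (S671, F1837). Control points (SVG): P0=(85.557,77.461), P1=(81.168,77.142), P2=(97.544,79.989), P3=(76.893,103.378); sampled at t=k/4. Machine vertices: (85.557,56.161) → (85.256,55.535) → (87.323,52.093) → (86.342,44.206) → (76.893,30.244). Open path.

**Shape 2** — `<path>` open polyline, stroke `#000000` → score (S671, F1837). Machine vertices: (14.014,56.881) → (33.309,69.609) → (13.030,64.653). Open path.

**Shape 3** — `<polygon>` regular polygon, stroke `#000000` → score (S671, F1837). Machine vertices: (123.430,86.579) → (113.054,91.620) → (109.282,102.521) → (114.323,112.897) → (125.224,116.669) → (135.600,111.628) → (139.372,100.727) → (134.331,90.351) → (123.430,86.579). Closed: final G1 returns to the first vertex.

**Shape 4** — `<polyline>` line segment, stroke `#008000` → engrave (S296, F2148). Machine vertices: (33.971,23.029) → (14.886,45.931). Open path.

; LightBurn 1.7.01
; GRBL device profile, absolute coords
G21
G90
G0 X85.557 Y56.161
M3 S671
G1 X85.256 Y55.535 F1837
G1 X87.323 Y52.093
G1 X86.342 Y44.206
G1 X76.893 Y30.244
G0 X14.014 Y56.881
M3 S671
G1 X33.309 Y69.609 F1837
G1 X13.030 Y64.653
G0 X123.430 Y86.579
M3 S671
G1 X113.054 Y91.620 F1837
G1 X109.282 Y102.521
G1 X114.323 Y112.897
G1 X125.224 Y116.669
G1 X135.600 Y111.628
G1 X139.372 Y100.727
G1 X134.331 Y90.351
G1 X123.430 Y86.579
G0 X33.971 Y23.029
M3 S296
G1 X14.886 Y45.931 F2148
M5
G0 X0.000 Y0.000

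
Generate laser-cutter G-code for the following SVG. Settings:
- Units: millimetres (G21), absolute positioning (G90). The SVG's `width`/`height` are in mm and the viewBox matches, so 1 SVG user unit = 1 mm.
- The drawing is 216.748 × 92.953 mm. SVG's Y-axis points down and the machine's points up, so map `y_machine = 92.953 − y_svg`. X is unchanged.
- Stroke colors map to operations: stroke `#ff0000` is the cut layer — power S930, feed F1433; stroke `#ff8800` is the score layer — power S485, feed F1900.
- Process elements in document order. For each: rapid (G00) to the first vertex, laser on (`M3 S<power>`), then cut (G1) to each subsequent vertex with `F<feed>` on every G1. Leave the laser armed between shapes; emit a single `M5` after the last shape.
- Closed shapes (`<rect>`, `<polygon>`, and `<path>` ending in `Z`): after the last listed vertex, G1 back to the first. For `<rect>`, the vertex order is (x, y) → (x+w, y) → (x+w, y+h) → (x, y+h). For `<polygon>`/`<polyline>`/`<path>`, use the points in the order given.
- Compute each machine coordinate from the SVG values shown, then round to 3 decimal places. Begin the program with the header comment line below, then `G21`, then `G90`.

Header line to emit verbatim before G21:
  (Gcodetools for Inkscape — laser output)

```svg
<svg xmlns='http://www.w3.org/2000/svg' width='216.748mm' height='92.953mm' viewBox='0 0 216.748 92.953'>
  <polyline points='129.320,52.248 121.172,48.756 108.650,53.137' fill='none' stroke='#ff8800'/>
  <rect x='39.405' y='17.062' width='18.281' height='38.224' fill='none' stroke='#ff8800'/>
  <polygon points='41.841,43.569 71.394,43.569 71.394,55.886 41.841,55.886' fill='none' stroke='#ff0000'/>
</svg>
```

Since the viewBox matches the mm dimensions, user units are millimetres directly. The only transform is the Y-flip y_m = 92.953 − y_svg.

Shape 1 is a open polyline drawn with `<polyline>`. Its stroke #ff8800 means score at S485, F1900. After flipping Y the toolpath is (129.320,40.705) → (121.172,44.197) → (108.650,39.816).

Shape 2 is a rectangle drawn with `<rect>`. Its stroke #ff8800 means score at S485, F1900. After flipping Y the toolpath is (39.405,75.891) → (57.686,75.891) → (57.686,37.667) → (39.405,37.667) → (39.405,75.891), returning to the start.

Shape 3 is a rectangle drawn with `<polygon>`. Its stroke #ff0000 means cut at S930, F1433. After flipping Y the toolpath is (41.841,49.384) → (71.394,49.384) → (71.394,37.067) → (41.841,37.067) → (41.841,49.384), returning to the start.

(Gcodetools for Inkscape — laser output)
G21
G90
G00 X129.320 Y40.705
M3 S485
G1 X121.172 Y44.197 F1900
G1 X108.650 Y39.816 F1900
G00 X39.405 Y75.891
M3 S485
G1 X57.686 Y75.891 F1900
G1 X57.686 Y37.667 F1900
G1 X39.405 Y37.667 F1900
G1 X39.405 Y75.891 F1900
G00 X41.841 Y49.384
M3 S930
G1 X71.394 Y49.384 F1433
G1 X71.394 Y37.067 F1433
G1 X41.841 Y37.067 F1433
G1 X41.841 Y49.384 F1433
M5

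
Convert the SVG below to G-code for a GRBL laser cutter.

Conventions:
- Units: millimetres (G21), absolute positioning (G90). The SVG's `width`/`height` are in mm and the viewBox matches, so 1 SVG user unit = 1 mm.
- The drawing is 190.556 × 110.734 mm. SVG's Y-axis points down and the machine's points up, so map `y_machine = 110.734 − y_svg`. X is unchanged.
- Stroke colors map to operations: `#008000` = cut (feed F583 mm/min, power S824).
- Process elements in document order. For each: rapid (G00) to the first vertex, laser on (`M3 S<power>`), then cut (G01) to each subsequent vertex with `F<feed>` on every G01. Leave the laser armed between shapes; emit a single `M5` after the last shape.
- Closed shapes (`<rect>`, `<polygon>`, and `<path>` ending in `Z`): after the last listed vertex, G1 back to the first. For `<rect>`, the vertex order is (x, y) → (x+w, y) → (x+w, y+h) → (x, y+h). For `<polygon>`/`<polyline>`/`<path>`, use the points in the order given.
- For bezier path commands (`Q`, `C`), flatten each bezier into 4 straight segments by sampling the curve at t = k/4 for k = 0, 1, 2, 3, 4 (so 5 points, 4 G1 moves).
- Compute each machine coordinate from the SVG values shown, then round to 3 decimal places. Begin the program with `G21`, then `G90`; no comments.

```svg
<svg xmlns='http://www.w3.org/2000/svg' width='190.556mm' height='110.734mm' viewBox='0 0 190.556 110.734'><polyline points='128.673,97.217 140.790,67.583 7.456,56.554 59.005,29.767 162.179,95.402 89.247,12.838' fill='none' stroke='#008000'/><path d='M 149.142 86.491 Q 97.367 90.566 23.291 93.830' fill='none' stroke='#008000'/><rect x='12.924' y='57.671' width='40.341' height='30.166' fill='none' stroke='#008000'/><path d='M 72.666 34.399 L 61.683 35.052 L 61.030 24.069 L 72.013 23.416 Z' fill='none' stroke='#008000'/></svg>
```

viewBox `0 0 190.556 110.734` with mm width/height → 1 unit = 1 mm. Flip: y_m = 110.734 − y_svg.

**Shape 1** — `<polyline>` open polyline, stroke `#008000` → cut (S824, F583). Machine vertices: (128.673,13.517) → (140.790,43.151) → (7.456,54.180) → (59.005,80.967) → (162.179,15.332) → (89.247,97.896). Open path.

**Shape 2** — `<path>` quadratic bezier, stroke `#008000` → cut (S824, F583). Control points (SVG): P0=(149.142,86.491), P1=(97.367,90.566), P2=(23.291,93.830); sampled at t=k/4. Machine vertices: (149.142,24.243) → (121.861,22.256) → (91.792,20.371) → (58.935,18.587) → (23.291,16.904). Open path.

**Shape 3** — `<rect>` rectangle, stroke `#008000` → cut (S824, F583). Machine vertices: (12.924,53.063) → (53.265,53.063) → (53.265,22.897) → (12.924,22.897) → (12.924,53.063). Closed: final G1 returns to the first vertex.

**Shape 4** — `<path>` regular polygon, stroke `#008000` → cut (S824, F583). Machine vertices: (72.666,76.335) → (61.683,75.682) → (61.030,86.665) → (72.013,87.318) → (72.666,76.335). Closed: final G1 returns to the first vertex.

G21
G90
G00 X128.673 Y13.517
M3 S824
G01 X140.790 Y43.151 F583
G01 X7.456 Y54.180 F583
G01 X59.005 Y80.967 F583
G01 X162.179 Y15.332 F583
G01 X89.247 Y97.896 F583
G00 X149.142 Y24.243
M3 S824
G01 X121.861 Y22.256 F583
G01 X91.792 Y20.371 F583
G01 X58.935 Y18.587 F583
G01 X23.291 Y16.904 F583
G00 X12.924 Y53.063
M3 S824
G01 X53.265 Y53.063 F583
G01 X53.265 Y22.897 F583
G01 X12.924 Y22.897 F583
G01 X12.924 Y53.063 F583
G00 X72.666 Y76.335
M3 S824
G01 X61.683 Y75.682 F583
G01 X61.030 Y86.665 F583
G01 X72.013 Y87.318 F583
G01 X72.666 Y76.335 F583
M5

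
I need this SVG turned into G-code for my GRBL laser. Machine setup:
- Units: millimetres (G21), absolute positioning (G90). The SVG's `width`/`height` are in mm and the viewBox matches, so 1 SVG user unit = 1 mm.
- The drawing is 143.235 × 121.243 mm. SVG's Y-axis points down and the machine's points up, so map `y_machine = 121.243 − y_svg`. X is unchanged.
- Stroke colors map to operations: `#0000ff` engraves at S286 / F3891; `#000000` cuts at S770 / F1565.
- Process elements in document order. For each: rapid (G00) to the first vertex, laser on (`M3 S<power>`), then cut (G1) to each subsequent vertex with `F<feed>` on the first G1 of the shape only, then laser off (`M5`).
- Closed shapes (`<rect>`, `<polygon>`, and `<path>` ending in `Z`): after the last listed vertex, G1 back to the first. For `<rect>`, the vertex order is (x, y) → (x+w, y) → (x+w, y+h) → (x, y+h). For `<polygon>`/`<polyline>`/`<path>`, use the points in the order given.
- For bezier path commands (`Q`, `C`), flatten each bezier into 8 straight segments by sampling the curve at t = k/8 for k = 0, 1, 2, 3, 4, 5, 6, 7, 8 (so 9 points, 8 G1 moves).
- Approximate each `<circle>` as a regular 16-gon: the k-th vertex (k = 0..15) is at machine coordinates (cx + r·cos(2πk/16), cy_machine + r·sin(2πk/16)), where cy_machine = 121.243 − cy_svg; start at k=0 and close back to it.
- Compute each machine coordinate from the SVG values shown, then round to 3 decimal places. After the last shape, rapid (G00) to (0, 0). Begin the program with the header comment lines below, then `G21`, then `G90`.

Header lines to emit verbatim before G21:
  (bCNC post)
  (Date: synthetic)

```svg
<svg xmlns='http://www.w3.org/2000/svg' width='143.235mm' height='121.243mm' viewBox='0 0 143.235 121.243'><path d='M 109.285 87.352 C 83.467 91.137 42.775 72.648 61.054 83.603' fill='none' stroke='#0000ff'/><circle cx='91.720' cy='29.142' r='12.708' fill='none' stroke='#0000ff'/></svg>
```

Since the viewBox matches the mm dimensions, user units are millimetres directly. The only transform is the Y-flip y_m = 121.243 − y_svg.

Shape 1 is a cubic bezier drawn with `<path>`. Its stroke #0000ff means engrave at S286, F3891. After flipping Y the toolpath is (109.285,33.891) → (99.050,33.415) → (88.286,34.421) → (77.859,36.302) → (68.633,38.454) → (61.474,40.270) → (57.248,41.144) → (56.819,40.469) → (61.054,37.640).

Shape 2 is a circle drawn with `<circle>`. Its stroke #0000ff means engrave at S286, F3891. After flipping Y the toolpath is (104.428,92.101) → (103.461,96.964) → (100.706,101.087) → (96.583,103.842) → (91.720,104.809) → (86.857,103.842) → (82.734,101.087) → (79.979,96.964) → (79.012,92.101) → (79.979,87.238) → (82.734,83.115) → (86.857,80.360) → (91.720,79.393) → (96.583,80.360) → (100.706,83.115) → (103.461,87.238) → (104.428,92.101), returning to the start.

(bCNC post)
(Date: synthetic)
G21
G90
G00 X109.285 Y33.891
M3 S286
G1 X99.050 Y33.415 F3891
G1 X88.286 Y34.421
G1 X77.859 Y36.302
G1 X68.633 Y38.454
G1 X61.474 Y40.270
G1 X57.248 Y41.144
G1 X56.819 Y40.469
G1 X61.054 Y37.640
M5
G00 X104.428 Y92.101
M3 S286
G1 X103.461 Y96.964 F3891
G1 X100.706 Y101.087
G1 X96.583 Y103.842
G1 X91.720 Y104.809
G1 X86.857 Y103.842
G1 X82.734 Y101.087
G1 X79.979 Y96.964
G1 X79.012 Y92.101
G1 X79.979 Y87.238
G1 X82.734 Y83.115
G1 X86.857 Y80.360
G1 X91.720 Y79.393
G1 X96.583 Y80.360
G1 X100.706 Y83.115
G1 X103.461 Y87.238
G1 X104.428 Y92.101
M5
G00 X0.000 Y0.000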